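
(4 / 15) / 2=0.13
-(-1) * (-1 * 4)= -4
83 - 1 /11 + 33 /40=36843 /440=83.73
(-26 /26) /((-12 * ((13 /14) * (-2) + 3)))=7 /96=0.07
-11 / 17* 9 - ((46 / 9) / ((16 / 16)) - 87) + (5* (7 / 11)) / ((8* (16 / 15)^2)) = 263385739 / 3446784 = 76.41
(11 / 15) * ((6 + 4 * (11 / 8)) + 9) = 451 / 30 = 15.03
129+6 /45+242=5567 /15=371.13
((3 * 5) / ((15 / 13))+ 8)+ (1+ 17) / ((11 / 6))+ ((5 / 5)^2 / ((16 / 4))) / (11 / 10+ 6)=30.85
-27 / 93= -9 / 31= -0.29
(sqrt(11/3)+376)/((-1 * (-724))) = sqrt(33)/2172+94/181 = 0.52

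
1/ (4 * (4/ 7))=7/ 16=0.44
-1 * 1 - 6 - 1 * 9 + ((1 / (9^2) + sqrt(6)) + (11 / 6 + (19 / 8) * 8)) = sqrt(6) + 785 / 162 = 7.30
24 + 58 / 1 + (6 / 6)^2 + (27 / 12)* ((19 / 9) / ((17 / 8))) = 1449 / 17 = 85.24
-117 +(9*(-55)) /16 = -2367 /16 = -147.94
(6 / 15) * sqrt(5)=2 * sqrt(5) / 5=0.89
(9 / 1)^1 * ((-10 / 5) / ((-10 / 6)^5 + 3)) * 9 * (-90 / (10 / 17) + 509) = 3503574 / 599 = 5849.04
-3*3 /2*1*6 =-27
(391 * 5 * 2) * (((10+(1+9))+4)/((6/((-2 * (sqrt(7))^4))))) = -1532720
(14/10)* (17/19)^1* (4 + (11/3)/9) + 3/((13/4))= 214873/33345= 6.44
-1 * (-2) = 2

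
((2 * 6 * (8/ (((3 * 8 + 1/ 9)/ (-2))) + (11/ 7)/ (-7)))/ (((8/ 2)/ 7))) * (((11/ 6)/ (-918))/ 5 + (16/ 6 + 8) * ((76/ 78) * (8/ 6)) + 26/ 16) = -14954796811/ 51793560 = -288.74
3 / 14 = 0.21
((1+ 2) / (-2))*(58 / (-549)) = 29 / 183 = 0.16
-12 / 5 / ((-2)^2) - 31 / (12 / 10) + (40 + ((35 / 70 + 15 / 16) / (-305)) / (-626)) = 13.57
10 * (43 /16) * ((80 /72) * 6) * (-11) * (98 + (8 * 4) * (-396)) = 74343775 /3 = 24781258.33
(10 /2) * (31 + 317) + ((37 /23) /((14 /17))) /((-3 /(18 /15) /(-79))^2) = 14854678 /4025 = 3690.60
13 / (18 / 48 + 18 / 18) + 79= 973 / 11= 88.45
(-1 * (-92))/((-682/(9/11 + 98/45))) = -68218/168795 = -0.40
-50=-50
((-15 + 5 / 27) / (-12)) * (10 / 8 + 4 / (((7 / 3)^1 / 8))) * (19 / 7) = 199025 / 3969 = 50.14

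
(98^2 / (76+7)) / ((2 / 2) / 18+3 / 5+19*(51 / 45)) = 864360 / 165751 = 5.21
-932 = -932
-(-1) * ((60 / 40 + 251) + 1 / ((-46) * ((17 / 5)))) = 98725 / 391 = 252.49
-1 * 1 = -1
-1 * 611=-611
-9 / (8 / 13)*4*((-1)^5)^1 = 117 / 2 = 58.50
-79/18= -4.39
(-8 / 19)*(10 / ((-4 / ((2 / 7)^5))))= 640 / 319333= 0.00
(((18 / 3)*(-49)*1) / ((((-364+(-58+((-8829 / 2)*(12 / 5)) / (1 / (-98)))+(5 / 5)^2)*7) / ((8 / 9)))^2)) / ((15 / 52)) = -33280 / 2181275105199129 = -0.00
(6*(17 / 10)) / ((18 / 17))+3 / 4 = 623 / 60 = 10.38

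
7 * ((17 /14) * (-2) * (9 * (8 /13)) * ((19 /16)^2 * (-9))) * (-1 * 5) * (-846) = 1051360155 /208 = 5054616.13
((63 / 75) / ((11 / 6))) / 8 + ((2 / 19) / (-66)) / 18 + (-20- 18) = -21411131 / 564300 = -37.94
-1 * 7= -7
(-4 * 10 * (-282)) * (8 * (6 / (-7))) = -541440 / 7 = -77348.57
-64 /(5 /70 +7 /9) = -8064 /107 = -75.36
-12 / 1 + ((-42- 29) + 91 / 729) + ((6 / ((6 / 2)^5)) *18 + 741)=658.57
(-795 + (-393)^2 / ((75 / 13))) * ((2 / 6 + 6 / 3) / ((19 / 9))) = 13637484 / 475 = 28710.49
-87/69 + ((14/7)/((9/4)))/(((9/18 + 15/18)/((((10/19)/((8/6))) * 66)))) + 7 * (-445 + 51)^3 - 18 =-187097568883/437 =-428140889.89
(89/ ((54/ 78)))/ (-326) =-0.39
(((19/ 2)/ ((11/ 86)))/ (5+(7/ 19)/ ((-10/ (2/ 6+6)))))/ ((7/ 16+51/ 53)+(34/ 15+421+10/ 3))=103922400/ 2854552987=0.04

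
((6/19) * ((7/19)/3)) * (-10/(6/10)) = -700/1083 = -0.65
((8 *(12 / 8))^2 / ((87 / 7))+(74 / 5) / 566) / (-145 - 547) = -476513 / 28396220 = -0.02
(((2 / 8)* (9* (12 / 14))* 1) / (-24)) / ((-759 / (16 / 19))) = 3 / 33649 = 0.00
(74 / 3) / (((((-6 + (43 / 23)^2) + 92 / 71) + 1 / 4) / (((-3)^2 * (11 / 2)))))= -61146052 / 48023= -1273.27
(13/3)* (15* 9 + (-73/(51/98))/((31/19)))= 1007617/4743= 212.44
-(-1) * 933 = 933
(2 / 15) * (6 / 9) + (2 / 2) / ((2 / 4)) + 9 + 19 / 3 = 784 / 45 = 17.42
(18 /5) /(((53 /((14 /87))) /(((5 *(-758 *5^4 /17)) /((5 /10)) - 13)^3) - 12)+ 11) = -26798407489572328602972 /7444002080436871214485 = -3.60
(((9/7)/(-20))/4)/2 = -9/1120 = -0.01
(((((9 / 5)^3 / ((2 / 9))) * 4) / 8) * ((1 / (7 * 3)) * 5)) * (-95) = -41553 / 140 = -296.81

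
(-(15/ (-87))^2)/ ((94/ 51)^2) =-65025/ 7431076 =-0.01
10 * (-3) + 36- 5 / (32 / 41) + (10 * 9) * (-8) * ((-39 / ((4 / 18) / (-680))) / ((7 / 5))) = -13747968091 / 224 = -61374857.55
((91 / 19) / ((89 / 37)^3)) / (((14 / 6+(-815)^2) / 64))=442504608 / 13345400850151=0.00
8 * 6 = 48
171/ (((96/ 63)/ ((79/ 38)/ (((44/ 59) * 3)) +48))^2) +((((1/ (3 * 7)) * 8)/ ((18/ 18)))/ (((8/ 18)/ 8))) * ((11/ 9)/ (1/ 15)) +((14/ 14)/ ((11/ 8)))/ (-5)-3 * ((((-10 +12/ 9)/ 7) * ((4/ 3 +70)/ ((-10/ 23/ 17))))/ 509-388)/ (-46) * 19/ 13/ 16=424787985727987541159/ 2407671165419520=176431.06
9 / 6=3 / 2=1.50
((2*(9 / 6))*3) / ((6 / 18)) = 27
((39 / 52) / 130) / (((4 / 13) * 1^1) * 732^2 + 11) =3 / 85737560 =0.00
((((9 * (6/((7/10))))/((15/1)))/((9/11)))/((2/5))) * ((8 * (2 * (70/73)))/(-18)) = -8800/657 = -13.39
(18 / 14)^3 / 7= 729 / 2401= 0.30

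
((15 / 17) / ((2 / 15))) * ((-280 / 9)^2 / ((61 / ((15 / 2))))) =787.53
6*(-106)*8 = -5088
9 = 9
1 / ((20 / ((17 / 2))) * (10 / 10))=17 / 40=0.42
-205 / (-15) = 41 / 3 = 13.67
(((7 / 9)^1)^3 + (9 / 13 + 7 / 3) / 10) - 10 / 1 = -437218 / 47385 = -9.23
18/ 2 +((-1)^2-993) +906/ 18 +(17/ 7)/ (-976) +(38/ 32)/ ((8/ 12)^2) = -76244897/ 81984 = -930.00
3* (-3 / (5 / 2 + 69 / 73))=-1314 / 503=-2.61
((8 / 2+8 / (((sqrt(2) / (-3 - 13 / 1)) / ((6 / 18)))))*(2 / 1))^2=33344 / 9 - 2048*sqrt(2) / 3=2739.45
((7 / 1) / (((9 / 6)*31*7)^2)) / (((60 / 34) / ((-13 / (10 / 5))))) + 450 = 408665029 / 908145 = 450.00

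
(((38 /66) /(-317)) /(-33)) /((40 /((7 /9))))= 133 /124276680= 0.00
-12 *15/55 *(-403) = 14508/11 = 1318.91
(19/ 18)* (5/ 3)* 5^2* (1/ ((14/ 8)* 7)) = 4750/ 1323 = 3.59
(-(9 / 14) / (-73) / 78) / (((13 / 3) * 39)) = 3 / 4490668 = 0.00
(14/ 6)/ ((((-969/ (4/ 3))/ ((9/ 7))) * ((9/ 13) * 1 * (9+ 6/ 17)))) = -52/ 81567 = -0.00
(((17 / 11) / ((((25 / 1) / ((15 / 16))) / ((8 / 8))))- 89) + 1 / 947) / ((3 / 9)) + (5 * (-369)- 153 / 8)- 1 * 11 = -1785013759 / 833360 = -2141.95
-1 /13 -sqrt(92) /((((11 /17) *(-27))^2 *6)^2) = -1 /13 -83521 *sqrt(23) /140054898258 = -0.08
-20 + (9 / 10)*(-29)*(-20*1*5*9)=23470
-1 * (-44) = 44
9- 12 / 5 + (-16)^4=327713 / 5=65542.60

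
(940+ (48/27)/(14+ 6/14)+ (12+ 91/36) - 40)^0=1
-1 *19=-19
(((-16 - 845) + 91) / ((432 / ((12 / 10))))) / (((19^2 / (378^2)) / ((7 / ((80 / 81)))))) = -173282571 / 28880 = -6000.09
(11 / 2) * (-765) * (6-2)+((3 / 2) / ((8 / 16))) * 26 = -16752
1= 1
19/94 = 0.20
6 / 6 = 1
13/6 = 2.17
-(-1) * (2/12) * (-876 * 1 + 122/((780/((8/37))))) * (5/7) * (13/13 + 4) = -15800240/30303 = -521.41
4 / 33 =0.12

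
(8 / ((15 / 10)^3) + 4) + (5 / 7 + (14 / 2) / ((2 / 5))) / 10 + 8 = 12241 / 756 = 16.19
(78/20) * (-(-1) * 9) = 351/10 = 35.10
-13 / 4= -3.25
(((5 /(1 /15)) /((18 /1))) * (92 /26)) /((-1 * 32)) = -575 /1248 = -0.46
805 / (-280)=-23 / 8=-2.88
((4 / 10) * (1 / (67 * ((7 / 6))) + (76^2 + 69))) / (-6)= -2741311 / 7035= -389.67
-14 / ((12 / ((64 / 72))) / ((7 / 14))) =-14 / 27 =-0.52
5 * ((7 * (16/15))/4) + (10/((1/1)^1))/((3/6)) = 29.33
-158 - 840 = -998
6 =6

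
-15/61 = -0.25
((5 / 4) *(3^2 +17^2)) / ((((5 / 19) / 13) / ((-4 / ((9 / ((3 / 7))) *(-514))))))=6.82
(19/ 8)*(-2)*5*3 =-285/ 4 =-71.25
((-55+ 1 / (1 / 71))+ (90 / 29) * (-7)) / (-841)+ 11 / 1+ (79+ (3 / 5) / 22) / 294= 8893524877 / 788740260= 11.28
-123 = -123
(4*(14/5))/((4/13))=36.40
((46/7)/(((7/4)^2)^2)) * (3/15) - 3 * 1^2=-240329/84035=-2.86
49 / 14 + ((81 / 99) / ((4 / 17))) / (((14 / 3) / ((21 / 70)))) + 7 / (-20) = 3.37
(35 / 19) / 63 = 5 / 171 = 0.03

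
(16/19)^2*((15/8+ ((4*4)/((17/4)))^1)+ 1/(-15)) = 3.95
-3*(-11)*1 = 33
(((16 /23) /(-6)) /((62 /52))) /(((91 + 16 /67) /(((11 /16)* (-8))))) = 76648 /13075707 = 0.01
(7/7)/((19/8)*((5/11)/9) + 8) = 792/6431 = 0.12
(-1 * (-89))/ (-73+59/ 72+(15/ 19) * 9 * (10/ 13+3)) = -1.96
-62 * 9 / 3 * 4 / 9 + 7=-227 / 3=-75.67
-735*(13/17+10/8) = -100695/68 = -1480.81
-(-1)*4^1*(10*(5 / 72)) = 25 / 9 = 2.78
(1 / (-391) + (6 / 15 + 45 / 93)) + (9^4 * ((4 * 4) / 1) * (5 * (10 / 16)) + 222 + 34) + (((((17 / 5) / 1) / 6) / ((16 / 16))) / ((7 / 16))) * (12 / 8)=139280094022 / 424235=328308.82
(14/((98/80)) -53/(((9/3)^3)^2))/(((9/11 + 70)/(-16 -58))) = -47170486/3975237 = -11.87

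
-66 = -66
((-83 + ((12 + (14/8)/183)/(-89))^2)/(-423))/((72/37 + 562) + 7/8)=13031268884987/37519328815166538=0.00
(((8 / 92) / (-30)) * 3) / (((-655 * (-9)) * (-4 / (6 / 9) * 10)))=1 / 40675500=0.00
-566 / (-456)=283 / 228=1.24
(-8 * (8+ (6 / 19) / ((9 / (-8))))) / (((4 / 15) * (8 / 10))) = -5500 / 19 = -289.47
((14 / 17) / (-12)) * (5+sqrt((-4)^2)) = -21 / 34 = -0.62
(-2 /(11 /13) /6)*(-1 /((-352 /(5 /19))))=-65 /220704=-0.00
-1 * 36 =-36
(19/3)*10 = 190/3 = 63.33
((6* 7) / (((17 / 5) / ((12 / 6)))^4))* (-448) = -188160000 / 83521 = -2252.85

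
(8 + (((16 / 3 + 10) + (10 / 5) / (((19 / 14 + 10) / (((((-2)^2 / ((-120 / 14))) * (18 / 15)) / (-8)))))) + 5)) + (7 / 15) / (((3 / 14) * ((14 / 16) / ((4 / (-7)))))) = 321062 / 11925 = 26.92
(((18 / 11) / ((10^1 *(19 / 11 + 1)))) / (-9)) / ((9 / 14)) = -7 / 675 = -0.01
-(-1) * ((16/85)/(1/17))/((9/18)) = 32/5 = 6.40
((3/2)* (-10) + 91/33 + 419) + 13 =13852/33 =419.76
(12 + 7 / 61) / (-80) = -739 / 4880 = -0.15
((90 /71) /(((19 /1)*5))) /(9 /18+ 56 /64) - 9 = -133407 /14839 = -8.99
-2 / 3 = -0.67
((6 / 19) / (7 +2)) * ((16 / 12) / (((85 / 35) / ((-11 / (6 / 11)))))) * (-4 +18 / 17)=169400 / 148257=1.14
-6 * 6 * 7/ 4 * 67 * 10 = -42210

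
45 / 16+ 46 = 781 / 16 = 48.81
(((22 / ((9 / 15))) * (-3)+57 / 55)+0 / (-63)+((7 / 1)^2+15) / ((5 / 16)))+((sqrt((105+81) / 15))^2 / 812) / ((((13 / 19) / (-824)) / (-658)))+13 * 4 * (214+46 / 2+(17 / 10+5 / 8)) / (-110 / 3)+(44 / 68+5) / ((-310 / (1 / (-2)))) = 235586704237 / 19867900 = 11857.66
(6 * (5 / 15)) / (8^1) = 1 / 4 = 0.25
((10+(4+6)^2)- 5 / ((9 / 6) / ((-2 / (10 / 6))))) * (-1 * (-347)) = 39558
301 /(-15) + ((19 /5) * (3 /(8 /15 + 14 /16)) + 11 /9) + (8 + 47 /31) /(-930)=-157276909 /14616810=-10.76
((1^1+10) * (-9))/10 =-99/10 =-9.90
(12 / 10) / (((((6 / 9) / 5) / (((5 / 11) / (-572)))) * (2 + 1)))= -15 / 6292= -0.00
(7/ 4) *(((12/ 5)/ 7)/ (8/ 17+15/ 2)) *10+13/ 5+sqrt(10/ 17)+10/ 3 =sqrt(170)/ 17+27179/ 4065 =7.45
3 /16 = 0.19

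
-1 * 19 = -19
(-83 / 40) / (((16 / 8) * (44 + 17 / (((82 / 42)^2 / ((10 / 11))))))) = -0.02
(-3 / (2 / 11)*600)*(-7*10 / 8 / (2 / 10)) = 433125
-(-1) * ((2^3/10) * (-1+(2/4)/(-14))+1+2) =76/35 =2.17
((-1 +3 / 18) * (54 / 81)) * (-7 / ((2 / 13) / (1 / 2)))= 455 / 36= 12.64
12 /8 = 3 /2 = 1.50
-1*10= -10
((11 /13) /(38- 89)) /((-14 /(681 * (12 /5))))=1.94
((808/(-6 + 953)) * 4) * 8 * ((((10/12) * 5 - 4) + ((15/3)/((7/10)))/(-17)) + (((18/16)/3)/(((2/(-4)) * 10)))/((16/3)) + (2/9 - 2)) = -283195718/5071185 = -55.84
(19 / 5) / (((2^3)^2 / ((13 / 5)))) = 247 / 1600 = 0.15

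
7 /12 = 0.58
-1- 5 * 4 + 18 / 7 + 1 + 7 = -73 / 7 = -10.43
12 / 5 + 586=2942 / 5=588.40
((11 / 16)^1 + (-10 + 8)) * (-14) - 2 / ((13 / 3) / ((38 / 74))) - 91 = -280373 / 3848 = -72.86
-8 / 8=-1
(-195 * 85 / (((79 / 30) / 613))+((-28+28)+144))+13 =-304801847 / 79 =-3858251.23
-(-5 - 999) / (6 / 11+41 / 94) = 1038136 / 1015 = 1022.79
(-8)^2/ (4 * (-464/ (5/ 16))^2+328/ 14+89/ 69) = 772800/ 106483977707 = 0.00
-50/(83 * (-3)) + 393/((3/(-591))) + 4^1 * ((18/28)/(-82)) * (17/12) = -22130902991/285852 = -77420.84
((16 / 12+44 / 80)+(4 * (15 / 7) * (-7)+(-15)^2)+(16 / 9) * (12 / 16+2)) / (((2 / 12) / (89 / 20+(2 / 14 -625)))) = -639412.28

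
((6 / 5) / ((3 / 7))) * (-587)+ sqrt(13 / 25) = -8218 / 5+ sqrt(13) / 5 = -1642.88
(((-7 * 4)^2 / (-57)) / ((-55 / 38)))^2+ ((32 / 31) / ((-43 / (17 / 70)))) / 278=3188856715096 / 35311070025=90.31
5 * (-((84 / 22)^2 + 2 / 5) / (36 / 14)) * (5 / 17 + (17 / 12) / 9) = -26293393 / 1999404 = -13.15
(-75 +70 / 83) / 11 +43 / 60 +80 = 4052359 / 54780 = 73.98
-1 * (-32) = 32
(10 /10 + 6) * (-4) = -28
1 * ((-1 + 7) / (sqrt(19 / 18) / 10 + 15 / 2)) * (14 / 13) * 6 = 6804000 / 1316003 - 15120 * sqrt(38) / 1316003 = 5.10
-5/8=-0.62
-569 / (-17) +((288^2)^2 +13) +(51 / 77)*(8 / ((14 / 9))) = 63038756944190 / 9163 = 6879707185.88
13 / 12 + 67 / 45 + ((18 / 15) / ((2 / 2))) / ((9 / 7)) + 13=2971 / 180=16.51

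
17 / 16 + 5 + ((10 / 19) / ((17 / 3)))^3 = 3269163899 / 539172272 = 6.06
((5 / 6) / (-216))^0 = 1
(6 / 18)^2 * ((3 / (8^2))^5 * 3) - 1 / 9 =-1073741095 / 9663676416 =-0.11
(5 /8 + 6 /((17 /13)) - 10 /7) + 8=11.78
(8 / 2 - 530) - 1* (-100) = -426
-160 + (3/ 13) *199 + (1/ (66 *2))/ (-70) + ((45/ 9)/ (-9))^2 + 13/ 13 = -365734951/ 3243240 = -112.77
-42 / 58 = -21 / 29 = -0.72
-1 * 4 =-4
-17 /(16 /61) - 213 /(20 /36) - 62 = -40817 /80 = -510.21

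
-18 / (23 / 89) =-1602 / 23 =-69.65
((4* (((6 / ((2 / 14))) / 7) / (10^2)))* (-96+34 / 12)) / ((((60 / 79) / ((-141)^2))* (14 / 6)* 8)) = -877964841 / 28000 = -31355.89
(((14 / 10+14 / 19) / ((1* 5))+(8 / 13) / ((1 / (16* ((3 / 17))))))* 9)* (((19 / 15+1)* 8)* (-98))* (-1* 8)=8552361216 / 30875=276999.55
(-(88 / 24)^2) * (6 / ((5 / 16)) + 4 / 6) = -267.10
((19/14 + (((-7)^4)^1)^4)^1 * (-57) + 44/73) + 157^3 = -1935951133446584451/1022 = -1894277038597440.75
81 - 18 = 63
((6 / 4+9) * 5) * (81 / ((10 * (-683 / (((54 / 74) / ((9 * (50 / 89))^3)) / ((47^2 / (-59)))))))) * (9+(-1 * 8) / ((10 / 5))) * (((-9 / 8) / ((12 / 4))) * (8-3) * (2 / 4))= -7861109319 / 17863564480000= -0.00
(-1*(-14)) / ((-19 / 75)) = -55.26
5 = 5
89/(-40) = -89/40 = -2.22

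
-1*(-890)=890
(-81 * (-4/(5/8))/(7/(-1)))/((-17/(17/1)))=2592/35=74.06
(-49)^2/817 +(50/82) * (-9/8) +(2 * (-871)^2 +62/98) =19923200789071/13130824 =1517284.89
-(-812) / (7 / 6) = 696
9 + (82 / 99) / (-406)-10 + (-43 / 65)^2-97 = -8284176722 / 84909825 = -97.56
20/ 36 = 5/ 9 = 0.56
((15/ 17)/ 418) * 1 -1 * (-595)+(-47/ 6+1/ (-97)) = 607076645/ 1033923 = 587.16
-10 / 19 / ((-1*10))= 1 / 19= 0.05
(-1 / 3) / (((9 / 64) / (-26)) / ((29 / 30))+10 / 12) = -24128 / 59915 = -0.40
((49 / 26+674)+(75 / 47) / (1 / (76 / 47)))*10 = 194834785 / 28717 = 6784.65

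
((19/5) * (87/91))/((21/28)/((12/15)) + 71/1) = 0.05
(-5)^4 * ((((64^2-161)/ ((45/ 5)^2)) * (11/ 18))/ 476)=27053125/ 694008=38.98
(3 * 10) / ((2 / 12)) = 180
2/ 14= 1/ 7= 0.14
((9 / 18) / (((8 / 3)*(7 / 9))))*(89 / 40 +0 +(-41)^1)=-41877 / 4480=-9.35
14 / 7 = 2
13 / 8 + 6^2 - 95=-459 / 8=-57.38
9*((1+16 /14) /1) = 135 /7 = 19.29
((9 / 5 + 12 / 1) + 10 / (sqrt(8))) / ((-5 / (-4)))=2 * sqrt(2) + 276 / 25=13.87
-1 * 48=-48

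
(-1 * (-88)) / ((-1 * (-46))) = 44 / 23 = 1.91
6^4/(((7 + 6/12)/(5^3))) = 21600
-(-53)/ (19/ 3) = 159/ 19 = 8.37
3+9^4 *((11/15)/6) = 8049/10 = 804.90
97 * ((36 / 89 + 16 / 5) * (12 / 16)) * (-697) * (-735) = 134337563.70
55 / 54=1.02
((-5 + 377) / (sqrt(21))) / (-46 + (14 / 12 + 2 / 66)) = -8184*sqrt(21) / 20699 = -1.81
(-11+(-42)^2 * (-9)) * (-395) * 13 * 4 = 326318980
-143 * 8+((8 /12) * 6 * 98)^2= 152520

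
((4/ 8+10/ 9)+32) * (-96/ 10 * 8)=-7744/ 3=-2581.33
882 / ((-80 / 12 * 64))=-1323 / 640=-2.07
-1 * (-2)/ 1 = 2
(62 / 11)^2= 3844 / 121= 31.77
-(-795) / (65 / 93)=14787 / 13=1137.46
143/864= 0.17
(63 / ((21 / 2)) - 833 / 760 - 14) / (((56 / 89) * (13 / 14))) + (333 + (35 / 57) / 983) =36994991747 / 116544480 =317.43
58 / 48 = 29 / 24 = 1.21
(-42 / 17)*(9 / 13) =-378 / 221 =-1.71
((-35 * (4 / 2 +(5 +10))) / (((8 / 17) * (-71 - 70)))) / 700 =289 / 22560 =0.01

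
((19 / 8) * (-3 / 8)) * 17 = -969 / 64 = -15.14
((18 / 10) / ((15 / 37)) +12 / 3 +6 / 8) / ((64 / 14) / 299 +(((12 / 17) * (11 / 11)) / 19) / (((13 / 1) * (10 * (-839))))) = 521253786599 / 867171080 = 601.10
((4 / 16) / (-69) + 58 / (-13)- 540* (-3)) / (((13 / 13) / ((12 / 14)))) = 828077 / 598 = 1384.74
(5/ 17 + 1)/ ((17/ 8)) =176/ 289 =0.61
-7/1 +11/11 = -6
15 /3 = 5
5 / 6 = 0.83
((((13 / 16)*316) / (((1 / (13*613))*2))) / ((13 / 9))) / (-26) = -435843 / 16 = -27240.19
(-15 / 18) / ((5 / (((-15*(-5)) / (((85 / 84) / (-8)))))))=1680 / 17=98.82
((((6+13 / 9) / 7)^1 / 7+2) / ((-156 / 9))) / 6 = -73 / 3528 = -0.02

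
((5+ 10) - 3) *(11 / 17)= 7.76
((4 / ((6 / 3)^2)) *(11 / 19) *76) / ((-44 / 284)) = -284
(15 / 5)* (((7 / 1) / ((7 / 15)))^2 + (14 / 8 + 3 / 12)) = 681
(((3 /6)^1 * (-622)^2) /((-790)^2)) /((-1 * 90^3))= -96721 /227484450000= -0.00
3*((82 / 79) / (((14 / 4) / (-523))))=-257316 / 553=-465.31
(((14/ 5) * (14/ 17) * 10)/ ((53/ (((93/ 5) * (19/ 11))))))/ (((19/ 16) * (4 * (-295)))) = -0.01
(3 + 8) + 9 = 20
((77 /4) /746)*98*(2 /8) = 0.63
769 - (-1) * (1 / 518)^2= 206341157 / 268324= 769.00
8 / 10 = 4 / 5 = 0.80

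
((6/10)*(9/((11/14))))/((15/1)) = 126/275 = 0.46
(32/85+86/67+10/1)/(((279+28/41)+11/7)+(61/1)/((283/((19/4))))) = 21573597136/522275197735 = 0.04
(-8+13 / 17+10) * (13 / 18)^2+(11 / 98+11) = 3388313 / 269892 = 12.55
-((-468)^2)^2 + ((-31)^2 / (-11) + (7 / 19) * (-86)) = -10026046153265 / 209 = -47971512695.05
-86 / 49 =-1.76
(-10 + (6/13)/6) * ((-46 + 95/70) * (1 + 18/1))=1531875/182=8416.90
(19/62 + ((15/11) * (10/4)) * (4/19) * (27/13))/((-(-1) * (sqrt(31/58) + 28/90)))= -5530749210/4329857389 + 613014075 * sqrt(1798)/8659714778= 1.72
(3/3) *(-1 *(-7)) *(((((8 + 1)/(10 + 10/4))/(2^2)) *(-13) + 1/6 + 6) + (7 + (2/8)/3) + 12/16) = 4081/50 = 81.62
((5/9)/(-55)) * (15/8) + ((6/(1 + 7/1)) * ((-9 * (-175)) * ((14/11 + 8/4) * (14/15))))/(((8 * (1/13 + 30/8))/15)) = 8443055/4776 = 1767.81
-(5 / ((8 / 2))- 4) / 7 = 11 / 28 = 0.39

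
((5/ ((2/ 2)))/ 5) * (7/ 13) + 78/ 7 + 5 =1518/ 91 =16.68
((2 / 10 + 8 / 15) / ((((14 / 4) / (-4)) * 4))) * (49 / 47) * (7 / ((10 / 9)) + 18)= -6237 / 1175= -5.31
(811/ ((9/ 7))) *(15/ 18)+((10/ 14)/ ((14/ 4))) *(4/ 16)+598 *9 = 7815886/ 1323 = 5907.70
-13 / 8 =-1.62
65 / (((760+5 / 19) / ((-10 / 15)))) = -494 / 8667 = -0.06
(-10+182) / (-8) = -43 / 2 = -21.50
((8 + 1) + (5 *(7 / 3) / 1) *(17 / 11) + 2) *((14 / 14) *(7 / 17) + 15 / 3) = 88136 / 561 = 157.11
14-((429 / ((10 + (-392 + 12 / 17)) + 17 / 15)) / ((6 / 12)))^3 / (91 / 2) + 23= 1405695297141431 / 37734084842363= 37.25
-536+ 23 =-513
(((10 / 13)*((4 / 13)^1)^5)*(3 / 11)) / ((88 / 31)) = 119040 / 584043889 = 0.00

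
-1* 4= -4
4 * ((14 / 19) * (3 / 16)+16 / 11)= 2663 / 418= 6.37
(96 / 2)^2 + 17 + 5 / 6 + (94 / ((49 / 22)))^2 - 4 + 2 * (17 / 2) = 59295353 / 14406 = 4116.02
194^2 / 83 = 37636 / 83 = 453.45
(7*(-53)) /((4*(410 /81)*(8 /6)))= -90153 /6560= -13.74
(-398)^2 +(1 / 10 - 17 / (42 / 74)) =33258571 / 210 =158374.15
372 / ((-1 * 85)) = -372 / 85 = -4.38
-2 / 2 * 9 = -9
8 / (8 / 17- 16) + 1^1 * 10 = 313 / 33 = 9.48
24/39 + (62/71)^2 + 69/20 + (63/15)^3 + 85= 5370951377/32766500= 163.92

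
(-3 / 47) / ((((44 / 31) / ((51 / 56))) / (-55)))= 23715 / 10528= 2.25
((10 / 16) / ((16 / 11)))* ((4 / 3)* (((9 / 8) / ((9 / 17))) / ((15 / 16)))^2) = 3179 / 1080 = 2.94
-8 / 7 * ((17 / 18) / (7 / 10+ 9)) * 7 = -680 / 873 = -0.78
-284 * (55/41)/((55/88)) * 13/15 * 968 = -314499328/615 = -511381.02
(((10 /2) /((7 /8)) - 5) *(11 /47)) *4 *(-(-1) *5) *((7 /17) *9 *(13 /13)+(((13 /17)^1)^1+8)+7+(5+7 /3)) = 1503700 /16779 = 89.62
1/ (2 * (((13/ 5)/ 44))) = 110/ 13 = 8.46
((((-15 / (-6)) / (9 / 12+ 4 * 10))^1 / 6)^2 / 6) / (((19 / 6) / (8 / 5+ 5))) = 55 / 1514433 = 0.00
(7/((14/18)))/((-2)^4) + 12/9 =91/48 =1.90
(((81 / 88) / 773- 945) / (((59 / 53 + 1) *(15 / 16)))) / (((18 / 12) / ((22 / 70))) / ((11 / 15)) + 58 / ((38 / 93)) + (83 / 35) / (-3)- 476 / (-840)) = -712058349123 / 221278491464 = -3.22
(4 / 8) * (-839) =-839 / 2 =-419.50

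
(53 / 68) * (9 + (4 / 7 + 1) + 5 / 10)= 8215 / 952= 8.63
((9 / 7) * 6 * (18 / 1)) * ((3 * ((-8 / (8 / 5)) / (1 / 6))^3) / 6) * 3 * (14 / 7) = -78732000 / 7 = -11247428.57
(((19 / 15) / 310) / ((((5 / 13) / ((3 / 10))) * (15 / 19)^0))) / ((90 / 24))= 247 / 290625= 0.00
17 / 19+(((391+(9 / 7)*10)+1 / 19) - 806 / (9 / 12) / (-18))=1668049 / 3591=464.51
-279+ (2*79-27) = -148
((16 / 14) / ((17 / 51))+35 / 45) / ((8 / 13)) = 6.84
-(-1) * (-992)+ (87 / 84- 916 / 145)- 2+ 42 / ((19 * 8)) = -999.01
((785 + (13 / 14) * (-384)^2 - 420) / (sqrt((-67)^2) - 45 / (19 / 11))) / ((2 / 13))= 237371693 / 10892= 21793.21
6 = 6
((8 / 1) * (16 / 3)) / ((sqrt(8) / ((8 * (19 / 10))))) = 2432 * sqrt(2) / 15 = 229.29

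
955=955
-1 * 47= -47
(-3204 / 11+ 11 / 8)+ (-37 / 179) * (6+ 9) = -4615309 / 15752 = -293.00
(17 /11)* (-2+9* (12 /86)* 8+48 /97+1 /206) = 11348469 /859226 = 13.21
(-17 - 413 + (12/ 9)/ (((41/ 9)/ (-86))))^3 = -6499419293528/ 68921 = -94302451.99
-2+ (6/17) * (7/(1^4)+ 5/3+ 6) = 54/17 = 3.18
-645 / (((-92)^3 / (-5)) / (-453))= 1460925 / 778688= 1.88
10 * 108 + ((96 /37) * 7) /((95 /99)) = 3862728 /3515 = 1098.93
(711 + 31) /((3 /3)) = 742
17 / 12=1.42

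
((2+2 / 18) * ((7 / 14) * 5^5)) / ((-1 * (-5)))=11875 / 18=659.72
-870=-870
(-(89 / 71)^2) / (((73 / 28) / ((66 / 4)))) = -3659502 / 367993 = -9.94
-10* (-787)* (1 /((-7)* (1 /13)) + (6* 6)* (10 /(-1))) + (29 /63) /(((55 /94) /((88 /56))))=-6279430924 /2205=-2847814.48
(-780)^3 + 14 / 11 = -474551998.73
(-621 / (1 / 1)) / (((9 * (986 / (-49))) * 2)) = 3381 / 1972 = 1.71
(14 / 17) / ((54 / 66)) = 154 / 153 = 1.01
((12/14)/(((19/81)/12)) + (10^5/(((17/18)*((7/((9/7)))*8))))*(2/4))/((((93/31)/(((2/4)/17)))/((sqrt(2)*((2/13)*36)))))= 239178096*sqrt(2)/3497767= 96.70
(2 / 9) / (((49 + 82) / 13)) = 26 / 1179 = 0.02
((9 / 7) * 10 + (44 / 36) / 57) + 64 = 276071 / 3591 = 76.88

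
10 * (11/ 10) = 11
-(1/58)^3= -1/195112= -0.00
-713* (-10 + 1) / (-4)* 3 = -19251 / 4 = -4812.75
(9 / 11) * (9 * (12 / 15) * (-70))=-4536 / 11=-412.36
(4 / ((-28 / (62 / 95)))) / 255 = -62 / 169575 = -0.00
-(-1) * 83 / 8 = 83 / 8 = 10.38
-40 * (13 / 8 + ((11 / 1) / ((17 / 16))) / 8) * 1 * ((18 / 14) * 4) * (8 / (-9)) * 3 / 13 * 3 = 571680 / 1547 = 369.54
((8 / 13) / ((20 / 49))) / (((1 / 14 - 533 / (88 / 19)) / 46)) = -2776928 / 4604925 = -0.60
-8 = -8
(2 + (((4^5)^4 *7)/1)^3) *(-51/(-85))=273555121532535686643603493005694913742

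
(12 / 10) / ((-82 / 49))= -147 / 205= -0.72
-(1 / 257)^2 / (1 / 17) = -17 / 66049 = -0.00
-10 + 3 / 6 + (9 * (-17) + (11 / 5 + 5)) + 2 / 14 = -155.16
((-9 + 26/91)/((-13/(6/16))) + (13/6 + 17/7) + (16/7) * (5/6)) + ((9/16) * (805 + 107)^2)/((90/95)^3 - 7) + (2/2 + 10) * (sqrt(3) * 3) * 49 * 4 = -2335962373697/30707768 + 6468 * sqrt(3) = -64867.83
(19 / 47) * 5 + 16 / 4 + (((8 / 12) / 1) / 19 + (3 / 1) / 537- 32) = -12438358 / 479541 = -25.94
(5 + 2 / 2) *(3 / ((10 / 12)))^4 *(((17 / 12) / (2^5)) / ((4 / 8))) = 111537 / 1250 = 89.23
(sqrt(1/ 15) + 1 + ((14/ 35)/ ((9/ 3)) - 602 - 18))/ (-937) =9283/ 14055 - sqrt(15)/ 14055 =0.66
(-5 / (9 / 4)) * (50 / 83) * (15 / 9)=-5000 / 2241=-2.23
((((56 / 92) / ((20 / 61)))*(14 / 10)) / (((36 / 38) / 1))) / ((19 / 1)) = 2989 / 20700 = 0.14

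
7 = 7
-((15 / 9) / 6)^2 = -25 / 324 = -0.08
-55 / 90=-0.61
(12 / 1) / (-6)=-2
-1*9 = -9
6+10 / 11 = 76 / 11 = 6.91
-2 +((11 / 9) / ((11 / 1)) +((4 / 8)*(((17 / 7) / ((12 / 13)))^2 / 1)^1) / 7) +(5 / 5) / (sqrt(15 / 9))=-45917 / 32928 +sqrt(15) / 5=-0.62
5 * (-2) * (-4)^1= 40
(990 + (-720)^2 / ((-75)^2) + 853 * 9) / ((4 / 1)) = 218979 / 100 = 2189.79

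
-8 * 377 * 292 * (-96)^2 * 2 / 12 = -1352712192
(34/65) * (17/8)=289/260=1.11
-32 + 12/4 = -29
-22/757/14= -11/5299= -0.00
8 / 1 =8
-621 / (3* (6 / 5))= -345 / 2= -172.50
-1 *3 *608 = -1824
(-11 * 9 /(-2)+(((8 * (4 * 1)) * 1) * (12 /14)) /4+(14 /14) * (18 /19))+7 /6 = 23330 /399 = 58.47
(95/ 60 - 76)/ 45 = -893/ 540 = -1.65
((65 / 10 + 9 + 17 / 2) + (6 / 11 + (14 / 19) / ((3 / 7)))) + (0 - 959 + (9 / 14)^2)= -114574913 / 122892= -932.32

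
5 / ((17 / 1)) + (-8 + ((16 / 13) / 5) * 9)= -6067 / 1105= -5.49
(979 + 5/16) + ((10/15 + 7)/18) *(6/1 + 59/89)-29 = 36646727/38448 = 953.15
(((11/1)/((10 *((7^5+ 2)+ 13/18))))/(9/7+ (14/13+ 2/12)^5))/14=10993471632/10019416310542625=0.00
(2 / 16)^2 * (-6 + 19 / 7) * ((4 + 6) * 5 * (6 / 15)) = -115 / 112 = -1.03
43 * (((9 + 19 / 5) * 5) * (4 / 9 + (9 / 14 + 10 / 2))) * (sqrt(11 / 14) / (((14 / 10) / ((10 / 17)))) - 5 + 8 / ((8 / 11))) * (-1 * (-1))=26384800 * sqrt(154) / 52479 + 2110784 / 21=106752.72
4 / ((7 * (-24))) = -1 / 42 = -0.02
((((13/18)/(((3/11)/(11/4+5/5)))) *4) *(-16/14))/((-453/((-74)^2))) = 15661360/28539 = 548.77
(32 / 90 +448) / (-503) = -20176 / 22635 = -0.89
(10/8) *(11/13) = 55/52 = 1.06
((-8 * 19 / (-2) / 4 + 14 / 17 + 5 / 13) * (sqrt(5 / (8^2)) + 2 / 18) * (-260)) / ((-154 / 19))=11020 / 153 + 2755 * sqrt(5) / 34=253.21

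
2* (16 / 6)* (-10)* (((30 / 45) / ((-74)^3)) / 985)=8 / 89807769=0.00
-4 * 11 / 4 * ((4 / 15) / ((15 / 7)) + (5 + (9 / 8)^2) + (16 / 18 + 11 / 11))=-91.07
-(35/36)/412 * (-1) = 35/14832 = 0.00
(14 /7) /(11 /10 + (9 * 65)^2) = 20 /3422261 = 0.00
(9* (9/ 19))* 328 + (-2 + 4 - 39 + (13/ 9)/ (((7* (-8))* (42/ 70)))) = 39106645/ 28728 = 1361.27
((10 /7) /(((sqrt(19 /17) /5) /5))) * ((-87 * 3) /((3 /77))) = -239250 * sqrt(323) /19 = -226307.84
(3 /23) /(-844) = -3 /19412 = -0.00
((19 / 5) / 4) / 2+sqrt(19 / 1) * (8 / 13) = 19 / 40+8 * sqrt(19) / 13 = 3.16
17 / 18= 0.94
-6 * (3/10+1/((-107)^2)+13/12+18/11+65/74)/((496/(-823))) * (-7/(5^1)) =-6278719057219/115561626400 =-54.33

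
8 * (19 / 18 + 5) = 436 / 9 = 48.44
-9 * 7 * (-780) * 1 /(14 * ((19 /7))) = 24570 /19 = 1293.16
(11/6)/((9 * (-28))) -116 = -175403/1512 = -116.01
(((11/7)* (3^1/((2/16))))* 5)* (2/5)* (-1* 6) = -3168/7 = -452.57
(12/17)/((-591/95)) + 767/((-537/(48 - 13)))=-50.10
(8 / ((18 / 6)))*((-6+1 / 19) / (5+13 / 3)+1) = 386 / 399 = 0.97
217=217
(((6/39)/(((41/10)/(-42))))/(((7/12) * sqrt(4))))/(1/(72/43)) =-51840/22919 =-2.26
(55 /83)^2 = 3025 /6889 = 0.44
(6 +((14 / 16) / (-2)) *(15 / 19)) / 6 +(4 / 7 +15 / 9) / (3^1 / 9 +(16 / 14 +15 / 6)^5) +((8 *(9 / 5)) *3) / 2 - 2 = 64684010026233 / 3148265274080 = 20.55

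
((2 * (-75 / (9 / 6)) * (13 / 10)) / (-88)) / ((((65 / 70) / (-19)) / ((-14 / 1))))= 4655 / 11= 423.18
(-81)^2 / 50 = 6561 / 50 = 131.22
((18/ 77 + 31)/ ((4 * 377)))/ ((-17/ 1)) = -185/ 151844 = -0.00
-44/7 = -6.29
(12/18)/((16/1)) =1/24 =0.04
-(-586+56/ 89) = 52098/ 89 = 585.37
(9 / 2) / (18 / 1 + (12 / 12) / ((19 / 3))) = 57 / 230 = 0.25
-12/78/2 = -1/13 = -0.08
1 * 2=2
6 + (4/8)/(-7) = 83/14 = 5.93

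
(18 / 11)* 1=1.64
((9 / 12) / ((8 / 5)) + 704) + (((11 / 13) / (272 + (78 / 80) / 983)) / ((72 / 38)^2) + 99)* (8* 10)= 3108122949358021 / 360381381984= 8624.54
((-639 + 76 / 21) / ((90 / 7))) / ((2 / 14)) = -93401 / 270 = -345.93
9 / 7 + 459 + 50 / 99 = 460.79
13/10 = 1.30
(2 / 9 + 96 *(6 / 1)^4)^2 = 1253831104516 / 81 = 15479396352.05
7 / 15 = 0.47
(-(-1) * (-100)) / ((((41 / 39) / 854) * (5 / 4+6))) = -13322400 / 1189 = -11204.71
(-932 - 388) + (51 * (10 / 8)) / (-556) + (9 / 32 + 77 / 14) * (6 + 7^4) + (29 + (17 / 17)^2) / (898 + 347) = 4650012101 / 369184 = 12595.38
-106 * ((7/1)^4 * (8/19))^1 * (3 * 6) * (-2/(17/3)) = 219893184/323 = 680783.85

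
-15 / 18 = -5 / 6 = -0.83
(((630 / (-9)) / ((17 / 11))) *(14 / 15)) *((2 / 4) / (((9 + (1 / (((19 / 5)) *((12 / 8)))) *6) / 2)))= -4.21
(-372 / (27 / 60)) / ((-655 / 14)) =6944 / 393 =17.67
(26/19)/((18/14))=1.06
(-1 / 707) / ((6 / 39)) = -13 / 1414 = -0.01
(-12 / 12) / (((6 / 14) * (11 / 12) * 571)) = -28 / 6281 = -0.00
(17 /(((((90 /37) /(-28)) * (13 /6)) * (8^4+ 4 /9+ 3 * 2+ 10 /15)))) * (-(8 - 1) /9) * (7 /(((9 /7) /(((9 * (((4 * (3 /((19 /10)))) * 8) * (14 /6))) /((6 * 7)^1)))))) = 3020458 /1282671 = 2.35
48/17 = 2.82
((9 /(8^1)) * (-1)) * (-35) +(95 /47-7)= 12933 /376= 34.40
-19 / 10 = -1.90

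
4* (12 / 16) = 3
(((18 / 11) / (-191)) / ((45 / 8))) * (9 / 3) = -48 / 10505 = -0.00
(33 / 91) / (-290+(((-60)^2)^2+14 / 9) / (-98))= -2079 / 759822661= -0.00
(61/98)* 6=183/49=3.73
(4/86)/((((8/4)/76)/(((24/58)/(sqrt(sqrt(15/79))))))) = 304 * 15^(3/4) * 79^(1/4)/6235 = 1.11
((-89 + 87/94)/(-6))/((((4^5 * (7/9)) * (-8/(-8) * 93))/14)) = 0.00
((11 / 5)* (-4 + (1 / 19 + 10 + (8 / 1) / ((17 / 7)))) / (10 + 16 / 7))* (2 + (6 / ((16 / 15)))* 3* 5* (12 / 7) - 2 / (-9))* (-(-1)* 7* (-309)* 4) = -88615592989 / 41667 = -2126757.22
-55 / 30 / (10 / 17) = -187 / 60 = -3.12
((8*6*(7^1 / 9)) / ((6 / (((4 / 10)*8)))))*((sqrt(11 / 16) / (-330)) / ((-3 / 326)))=36512*sqrt(11) / 22275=5.44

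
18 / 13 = 1.38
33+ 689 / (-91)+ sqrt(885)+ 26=sqrt(885)+ 360 / 7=81.18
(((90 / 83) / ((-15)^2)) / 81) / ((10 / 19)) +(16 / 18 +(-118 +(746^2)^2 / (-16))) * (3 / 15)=-650681479453886 / 168075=-3871375751.62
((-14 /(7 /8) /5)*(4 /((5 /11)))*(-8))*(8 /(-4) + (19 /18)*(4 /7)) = -495616 /1575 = -314.68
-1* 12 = -12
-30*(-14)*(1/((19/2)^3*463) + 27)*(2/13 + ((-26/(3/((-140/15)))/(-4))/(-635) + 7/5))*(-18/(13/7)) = -11879314763117928/68160413971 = -174284.66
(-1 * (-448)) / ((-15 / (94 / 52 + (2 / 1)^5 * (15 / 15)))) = -65632 / 65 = -1009.72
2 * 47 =94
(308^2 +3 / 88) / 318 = 8348035 / 27984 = 298.31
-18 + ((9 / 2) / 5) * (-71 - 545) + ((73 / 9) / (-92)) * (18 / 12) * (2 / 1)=-790277 / 1380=-572.66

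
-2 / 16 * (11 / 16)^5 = -161051 / 8388608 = -0.02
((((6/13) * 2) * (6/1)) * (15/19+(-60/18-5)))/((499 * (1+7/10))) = -103200/2095301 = -0.05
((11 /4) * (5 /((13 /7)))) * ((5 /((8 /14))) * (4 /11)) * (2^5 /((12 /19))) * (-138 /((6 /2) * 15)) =-428260 /117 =-3660.34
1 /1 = 1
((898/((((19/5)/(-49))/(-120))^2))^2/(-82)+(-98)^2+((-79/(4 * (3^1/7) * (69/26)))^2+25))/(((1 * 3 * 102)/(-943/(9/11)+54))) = 510478218181689594871639341819365/2522103348270024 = 202401784420071375.85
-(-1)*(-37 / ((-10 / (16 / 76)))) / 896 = 0.00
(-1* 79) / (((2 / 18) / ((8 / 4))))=-1422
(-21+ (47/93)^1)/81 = -1906/7533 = -0.25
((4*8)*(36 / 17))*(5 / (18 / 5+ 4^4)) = 1.31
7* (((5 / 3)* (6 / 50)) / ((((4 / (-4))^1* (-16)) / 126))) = 11.02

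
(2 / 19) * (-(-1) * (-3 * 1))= -6 / 19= -0.32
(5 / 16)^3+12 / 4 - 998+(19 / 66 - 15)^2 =-3472635971 / 4460544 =-778.52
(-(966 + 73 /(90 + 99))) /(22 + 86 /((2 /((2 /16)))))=-1461176 /41391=-35.30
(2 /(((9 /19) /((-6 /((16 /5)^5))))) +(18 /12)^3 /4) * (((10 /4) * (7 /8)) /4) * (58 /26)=613239655 /654311424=0.94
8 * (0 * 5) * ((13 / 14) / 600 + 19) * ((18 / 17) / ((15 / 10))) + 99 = 99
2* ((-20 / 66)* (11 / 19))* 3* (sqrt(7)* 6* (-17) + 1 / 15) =-4 / 57 + 2040* sqrt(7) / 19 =284.00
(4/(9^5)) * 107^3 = 4900172/59049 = 82.98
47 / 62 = 0.76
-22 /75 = -0.29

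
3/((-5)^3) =-3/125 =-0.02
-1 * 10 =-10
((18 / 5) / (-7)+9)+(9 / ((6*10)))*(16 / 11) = 3351 / 385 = 8.70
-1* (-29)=29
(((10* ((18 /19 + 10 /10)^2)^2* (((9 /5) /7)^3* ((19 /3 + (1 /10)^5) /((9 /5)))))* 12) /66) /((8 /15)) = 41204833331589 /14048603800000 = 2.93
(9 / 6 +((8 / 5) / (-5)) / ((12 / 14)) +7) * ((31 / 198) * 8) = 75578 / 7425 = 10.18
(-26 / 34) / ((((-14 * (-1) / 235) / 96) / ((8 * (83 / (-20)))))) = 4868448 / 119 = 40911.33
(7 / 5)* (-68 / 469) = -68 / 335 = -0.20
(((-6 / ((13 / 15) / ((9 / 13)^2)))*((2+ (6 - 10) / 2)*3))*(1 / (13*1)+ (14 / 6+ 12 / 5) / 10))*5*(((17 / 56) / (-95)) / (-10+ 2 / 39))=0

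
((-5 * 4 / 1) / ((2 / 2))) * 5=-100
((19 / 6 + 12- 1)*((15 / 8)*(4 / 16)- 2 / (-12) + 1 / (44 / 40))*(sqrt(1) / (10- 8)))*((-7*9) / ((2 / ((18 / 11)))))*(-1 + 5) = -8734005 / 3872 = -2255.68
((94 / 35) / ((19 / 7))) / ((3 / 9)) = 282 / 95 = 2.97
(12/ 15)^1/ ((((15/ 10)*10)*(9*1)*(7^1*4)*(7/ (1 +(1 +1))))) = 1/ 11025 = 0.00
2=2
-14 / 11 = -1.27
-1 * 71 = -71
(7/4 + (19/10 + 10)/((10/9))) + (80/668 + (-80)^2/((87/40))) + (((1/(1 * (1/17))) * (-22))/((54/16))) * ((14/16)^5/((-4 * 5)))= 79213476075323/26779852800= 2957.95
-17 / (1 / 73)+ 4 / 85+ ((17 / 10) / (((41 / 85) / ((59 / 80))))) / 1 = -27620241 / 22304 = -1238.35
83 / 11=7.55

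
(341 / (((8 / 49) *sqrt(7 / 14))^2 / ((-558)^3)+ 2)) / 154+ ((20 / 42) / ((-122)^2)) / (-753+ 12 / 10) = 67829668953854376403 / 61265509794733830012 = 1.11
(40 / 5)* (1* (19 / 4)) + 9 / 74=2821 / 74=38.12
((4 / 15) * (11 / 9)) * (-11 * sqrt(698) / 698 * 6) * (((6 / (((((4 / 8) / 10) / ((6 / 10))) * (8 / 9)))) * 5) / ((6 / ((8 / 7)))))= -5808 * sqrt(698) / 2443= -62.81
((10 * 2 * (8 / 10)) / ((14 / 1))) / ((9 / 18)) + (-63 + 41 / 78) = -32863 / 546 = -60.19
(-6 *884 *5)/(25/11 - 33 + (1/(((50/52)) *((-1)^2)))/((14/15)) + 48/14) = 600600/593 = 1012.82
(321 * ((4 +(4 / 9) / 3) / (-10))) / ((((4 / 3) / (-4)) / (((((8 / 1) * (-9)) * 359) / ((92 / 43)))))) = -554991024 / 115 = -4826008.90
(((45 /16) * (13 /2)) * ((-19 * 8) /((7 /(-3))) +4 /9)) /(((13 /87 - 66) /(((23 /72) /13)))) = -3445055 /7699776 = -0.45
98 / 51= 1.92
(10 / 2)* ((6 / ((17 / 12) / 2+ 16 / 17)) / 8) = 1530 / 673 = 2.27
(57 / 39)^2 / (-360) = -361 / 60840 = -0.01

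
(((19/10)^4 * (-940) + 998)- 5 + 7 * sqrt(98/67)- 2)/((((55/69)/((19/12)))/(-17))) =41822201823/110000- 364021 * sqrt(134)/14740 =379915.96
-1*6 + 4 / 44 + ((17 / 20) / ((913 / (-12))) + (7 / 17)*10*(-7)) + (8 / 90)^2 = -1091749924 / 31430025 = -34.74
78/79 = 0.99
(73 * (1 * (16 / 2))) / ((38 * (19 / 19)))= 292 / 19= 15.37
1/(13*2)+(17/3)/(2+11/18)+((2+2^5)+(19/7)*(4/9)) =2880433/76986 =37.42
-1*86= -86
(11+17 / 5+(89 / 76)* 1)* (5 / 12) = 5917 / 912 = 6.49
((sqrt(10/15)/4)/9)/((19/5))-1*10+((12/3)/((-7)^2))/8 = -979/98+5*sqrt(6)/2052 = -9.98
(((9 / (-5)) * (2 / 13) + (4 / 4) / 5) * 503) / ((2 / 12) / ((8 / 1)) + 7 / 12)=-24144 / 377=-64.04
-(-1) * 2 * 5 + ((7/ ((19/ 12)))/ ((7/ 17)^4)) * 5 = 5076430/ 6517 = 778.95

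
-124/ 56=-31/ 14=-2.21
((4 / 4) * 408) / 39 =136 / 13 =10.46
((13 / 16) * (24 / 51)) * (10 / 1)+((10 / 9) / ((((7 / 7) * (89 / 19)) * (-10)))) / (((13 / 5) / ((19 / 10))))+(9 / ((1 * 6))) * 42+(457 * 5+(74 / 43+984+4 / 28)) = 355684282159 / 106566642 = 3337.67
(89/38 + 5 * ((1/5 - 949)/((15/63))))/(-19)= 1048.55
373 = 373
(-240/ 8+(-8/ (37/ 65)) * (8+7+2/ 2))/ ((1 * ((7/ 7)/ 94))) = -886420/ 37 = -23957.30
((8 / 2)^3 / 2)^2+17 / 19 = 19473 / 19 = 1024.89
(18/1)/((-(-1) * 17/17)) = 18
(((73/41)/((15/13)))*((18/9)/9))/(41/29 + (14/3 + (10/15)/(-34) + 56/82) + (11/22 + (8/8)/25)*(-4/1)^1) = 2339285/31270023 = 0.07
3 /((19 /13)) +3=5.05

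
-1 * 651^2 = -423801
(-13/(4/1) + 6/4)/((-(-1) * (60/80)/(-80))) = 560/3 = 186.67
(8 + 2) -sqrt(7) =10 -sqrt(7) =7.35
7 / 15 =0.47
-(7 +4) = -11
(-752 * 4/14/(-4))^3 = 53157376/343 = 154977.77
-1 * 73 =-73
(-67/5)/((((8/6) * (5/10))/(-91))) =1829.10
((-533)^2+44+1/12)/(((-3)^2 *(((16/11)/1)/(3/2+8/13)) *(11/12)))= 50087.56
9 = 9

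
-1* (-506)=506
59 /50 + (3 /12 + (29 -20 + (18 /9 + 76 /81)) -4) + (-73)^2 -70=5268.37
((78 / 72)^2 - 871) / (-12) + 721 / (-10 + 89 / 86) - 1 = -3969017 / 444096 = -8.94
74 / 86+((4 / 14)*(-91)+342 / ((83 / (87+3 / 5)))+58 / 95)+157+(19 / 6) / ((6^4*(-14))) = 493.43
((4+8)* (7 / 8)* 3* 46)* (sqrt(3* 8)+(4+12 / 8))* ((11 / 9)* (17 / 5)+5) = 132664* sqrt(6) / 5+364826 / 5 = 137957.02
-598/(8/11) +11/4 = -1639/2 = -819.50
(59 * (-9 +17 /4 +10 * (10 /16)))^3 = 5545233 /8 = 693154.12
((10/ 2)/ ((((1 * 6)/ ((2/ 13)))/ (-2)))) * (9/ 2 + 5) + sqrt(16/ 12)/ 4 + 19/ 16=-779/ 624 + sqrt(3)/ 6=-0.96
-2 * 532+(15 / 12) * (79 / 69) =-293269 / 276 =-1062.57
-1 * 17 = -17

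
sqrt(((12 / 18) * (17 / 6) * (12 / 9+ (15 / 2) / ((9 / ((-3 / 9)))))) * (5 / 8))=sqrt(1615) / 36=1.12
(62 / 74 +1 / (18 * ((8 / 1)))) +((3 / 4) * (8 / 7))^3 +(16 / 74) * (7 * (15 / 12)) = 6152131 / 1827504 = 3.37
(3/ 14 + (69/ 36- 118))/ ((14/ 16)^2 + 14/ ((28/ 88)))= -155728/ 60165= -2.59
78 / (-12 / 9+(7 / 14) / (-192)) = -3328 / 57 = -58.39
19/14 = 1.36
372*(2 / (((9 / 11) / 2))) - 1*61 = 5273 / 3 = 1757.67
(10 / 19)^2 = 0.28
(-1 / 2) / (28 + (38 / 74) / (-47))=-1739 / 97346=-0.02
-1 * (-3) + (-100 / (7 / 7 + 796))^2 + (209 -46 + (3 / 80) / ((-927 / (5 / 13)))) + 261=17433409350887 / 40826152848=427.02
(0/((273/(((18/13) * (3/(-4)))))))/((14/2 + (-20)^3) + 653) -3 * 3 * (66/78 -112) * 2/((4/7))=3501.35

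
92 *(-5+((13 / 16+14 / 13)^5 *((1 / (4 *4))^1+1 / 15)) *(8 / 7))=-906016610768197 / 6813256253440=-132.98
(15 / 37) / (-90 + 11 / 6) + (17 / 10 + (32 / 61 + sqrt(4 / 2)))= sqrt(2) + 26505661 / 11939530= 3.63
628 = 628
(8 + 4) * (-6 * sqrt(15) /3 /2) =-12 * sqrt(15) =-46.48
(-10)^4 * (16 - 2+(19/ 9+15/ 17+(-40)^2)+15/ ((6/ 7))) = 2500775000/ 153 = 16344934.64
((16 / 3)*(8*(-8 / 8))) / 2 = -64 / 3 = -21.33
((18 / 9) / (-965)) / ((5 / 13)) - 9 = -43451 / 4825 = -9.01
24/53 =0.45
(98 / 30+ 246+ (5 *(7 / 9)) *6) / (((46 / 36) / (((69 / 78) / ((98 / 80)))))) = 98136 / 637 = 154.06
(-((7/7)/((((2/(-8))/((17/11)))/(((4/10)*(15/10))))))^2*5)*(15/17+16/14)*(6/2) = -1769904/4235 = -417.92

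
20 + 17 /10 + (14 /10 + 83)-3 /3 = 105.10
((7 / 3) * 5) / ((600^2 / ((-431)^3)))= -560440937 / 216000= -2594.63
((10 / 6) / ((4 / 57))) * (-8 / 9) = -190 / 9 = -21.11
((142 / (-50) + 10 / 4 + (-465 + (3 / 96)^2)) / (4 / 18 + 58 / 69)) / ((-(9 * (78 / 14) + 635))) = 17261471871 / 27011072000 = 0.64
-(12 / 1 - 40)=28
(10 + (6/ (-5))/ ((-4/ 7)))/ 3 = 121/ 30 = 4.03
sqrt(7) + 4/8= 1/2 + sqrt(7)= 3.15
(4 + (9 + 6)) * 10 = 190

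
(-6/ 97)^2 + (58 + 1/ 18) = 9833053/ 169362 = 58.06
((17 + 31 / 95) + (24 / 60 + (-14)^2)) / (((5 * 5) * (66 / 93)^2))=4878036 / 287375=16.97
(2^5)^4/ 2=524288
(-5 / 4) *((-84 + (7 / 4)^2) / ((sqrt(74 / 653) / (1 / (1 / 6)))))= 525 *sqrt(48322) / 64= 1803.23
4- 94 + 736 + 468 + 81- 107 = 1088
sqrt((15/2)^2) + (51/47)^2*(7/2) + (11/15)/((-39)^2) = 585708164/50398335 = 11.62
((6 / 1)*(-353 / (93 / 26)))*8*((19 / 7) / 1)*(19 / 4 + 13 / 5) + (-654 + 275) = -14706833 / 155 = -94882.79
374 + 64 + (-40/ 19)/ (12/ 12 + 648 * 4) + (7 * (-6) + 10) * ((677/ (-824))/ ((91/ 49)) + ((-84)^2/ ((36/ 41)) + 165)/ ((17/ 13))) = -224552157420446/ 1121464721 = -200231.14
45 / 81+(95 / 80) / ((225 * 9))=18019 / 32400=0.56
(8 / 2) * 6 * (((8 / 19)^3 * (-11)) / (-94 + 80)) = 1.41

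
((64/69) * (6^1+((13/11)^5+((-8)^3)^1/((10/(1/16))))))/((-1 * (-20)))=21926288/92604325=0.24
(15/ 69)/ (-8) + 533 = 98067/ 184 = 532.97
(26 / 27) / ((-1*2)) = -13 / 27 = -0.48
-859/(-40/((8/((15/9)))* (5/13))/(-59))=-152043/65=-2339.12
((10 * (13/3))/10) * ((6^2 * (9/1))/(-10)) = -140.40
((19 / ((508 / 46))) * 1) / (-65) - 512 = -8453557 / 16510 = -512.03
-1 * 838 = -838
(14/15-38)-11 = -721/15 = -48.07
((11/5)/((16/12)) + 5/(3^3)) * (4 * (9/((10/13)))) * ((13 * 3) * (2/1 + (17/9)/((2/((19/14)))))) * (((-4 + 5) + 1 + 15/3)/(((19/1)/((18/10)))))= 138505133/19000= 7289.74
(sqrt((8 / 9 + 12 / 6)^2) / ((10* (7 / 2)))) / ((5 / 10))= 52 / 315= 0.17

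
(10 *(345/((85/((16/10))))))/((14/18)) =9936/119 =83.50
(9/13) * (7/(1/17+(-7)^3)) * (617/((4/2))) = -660807/151580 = -4.36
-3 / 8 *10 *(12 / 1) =-45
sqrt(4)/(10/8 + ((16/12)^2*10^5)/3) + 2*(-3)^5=-3110465394/6400135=-486.00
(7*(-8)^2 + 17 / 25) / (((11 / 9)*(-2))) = -100953 / 550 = -183.55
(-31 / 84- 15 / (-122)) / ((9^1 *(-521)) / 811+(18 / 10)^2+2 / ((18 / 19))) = 76700325 / 134216348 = 0.57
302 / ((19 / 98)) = 29596 / 19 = 1557.68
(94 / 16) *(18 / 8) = 423 / 32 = 13.22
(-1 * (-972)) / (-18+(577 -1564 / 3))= 25.81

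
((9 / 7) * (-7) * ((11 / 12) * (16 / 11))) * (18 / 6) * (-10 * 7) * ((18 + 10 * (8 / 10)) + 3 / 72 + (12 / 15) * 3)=71673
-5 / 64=-0.08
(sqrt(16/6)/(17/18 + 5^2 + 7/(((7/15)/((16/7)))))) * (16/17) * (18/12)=0.04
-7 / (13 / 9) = -63 / 13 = -4.85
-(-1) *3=3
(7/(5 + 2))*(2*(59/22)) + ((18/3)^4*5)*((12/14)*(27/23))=6525.61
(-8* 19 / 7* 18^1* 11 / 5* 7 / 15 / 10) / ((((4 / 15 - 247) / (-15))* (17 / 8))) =-361152 / 314585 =-1.15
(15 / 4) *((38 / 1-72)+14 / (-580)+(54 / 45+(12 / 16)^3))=-902079 / 7424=-121.51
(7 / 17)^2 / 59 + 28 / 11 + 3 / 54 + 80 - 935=-2877772823 / 3376098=-852.40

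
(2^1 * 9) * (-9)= -162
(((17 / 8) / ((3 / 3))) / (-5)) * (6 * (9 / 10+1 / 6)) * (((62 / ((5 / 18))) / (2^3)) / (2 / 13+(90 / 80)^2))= -7892352 / 147625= -53.46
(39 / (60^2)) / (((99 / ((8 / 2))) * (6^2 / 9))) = 13 / 118800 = 0.00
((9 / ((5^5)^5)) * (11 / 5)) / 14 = 99 / 20861625671386718750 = 0.00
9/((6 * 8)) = 3/16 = 0.19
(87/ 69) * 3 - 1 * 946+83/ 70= -1515061/ 1610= -941.03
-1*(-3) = 3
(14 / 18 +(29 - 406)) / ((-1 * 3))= 3386 / 27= 125.41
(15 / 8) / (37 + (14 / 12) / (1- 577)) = 1296 / 25573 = 0.05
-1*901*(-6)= 5406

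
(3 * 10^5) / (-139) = -300000 / 139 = -2158.27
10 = 10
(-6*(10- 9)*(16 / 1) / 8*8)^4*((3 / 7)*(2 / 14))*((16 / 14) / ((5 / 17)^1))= 34653339648 / 1715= 20206028.95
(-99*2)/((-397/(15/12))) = 495/794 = 0.62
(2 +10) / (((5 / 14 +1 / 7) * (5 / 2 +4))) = 3.69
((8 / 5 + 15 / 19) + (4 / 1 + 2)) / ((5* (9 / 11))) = 8767 / 4275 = 2.05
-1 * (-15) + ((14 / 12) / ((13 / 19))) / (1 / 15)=1055 / 26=40.58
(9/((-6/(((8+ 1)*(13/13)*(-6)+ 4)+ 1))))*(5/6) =245/4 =61.25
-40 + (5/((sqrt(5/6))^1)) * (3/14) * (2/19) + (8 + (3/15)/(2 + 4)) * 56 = 3 * sqrt(30)/133 + 6148/15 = 409.99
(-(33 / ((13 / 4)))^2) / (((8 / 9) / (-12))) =235224 / 169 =1391.86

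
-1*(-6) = 6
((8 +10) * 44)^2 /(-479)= -627264 /479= -1309.53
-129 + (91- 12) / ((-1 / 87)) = -7002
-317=-317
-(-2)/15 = 2/15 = 0.13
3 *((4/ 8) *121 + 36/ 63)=2565/ 14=183.21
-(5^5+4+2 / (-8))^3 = -1960164690875 / 64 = -30627573294.92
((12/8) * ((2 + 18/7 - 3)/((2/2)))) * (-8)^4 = 67584/7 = 9654.86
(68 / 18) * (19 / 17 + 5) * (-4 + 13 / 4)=-52 / 3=-17.33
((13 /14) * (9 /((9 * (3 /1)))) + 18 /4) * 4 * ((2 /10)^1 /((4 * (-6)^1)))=-101 /630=-0.16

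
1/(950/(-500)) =-0.53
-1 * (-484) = 484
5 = 5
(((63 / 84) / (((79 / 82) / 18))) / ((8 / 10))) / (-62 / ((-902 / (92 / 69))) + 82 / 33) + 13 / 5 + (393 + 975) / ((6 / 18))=7552034761 / 1835960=4113.40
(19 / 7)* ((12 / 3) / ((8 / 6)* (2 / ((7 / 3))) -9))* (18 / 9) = -152 / 55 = -2.76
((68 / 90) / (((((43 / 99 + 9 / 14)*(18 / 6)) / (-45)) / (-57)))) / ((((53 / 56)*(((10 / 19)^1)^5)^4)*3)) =79396043.73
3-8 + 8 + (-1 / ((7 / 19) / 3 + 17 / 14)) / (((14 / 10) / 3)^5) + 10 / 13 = -999862267 / 33304271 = -30.02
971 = 971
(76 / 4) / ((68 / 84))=399 / 17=23.47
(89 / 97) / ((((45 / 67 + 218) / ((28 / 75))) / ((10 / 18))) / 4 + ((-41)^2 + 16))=95408 / 203868683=0.00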